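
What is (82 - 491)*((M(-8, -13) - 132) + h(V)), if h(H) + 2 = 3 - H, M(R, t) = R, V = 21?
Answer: 65440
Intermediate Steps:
h(H) = 1 - H (h(H) = -2 + (3 - H) = 1 - H)
(82 - 491)*((M(-8, -13) - 132) + h(V)) = (82 - 491)*((-8 - 132) + (1 - 1*21)) = -409*(-140 + (1 - 21)) = -409*(-140 - 20) = -409*(-160) = 65440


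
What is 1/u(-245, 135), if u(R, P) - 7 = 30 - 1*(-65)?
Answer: 1/102 ≈ 0.0098039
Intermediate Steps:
u(R, P) = 102 (u(R, P) = 7 + (30 - 1*(-65)) = 7 + (30 + 65) = 7 + 95 = 102)
1/u(-245, 135) = 1/102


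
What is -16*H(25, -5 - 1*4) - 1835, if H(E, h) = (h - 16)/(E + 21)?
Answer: -42005/23 ≈ -1826.3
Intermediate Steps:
H(E, h) = (-16 + h)/(21 + E)
-16*H(25, -5 - 1*4) - 1835 = -16*(-16 + (-5 - 1*4))/(21 + 25) - 1835 = -16*(-16 + (-5 - 4))/46 - 1835 = -8*(-16 - 9)/23 - 1835 = -8*(-25)/23 - 1835 = -16*(-25/46) - 1835 = 200/23 - 1835 = -42005/23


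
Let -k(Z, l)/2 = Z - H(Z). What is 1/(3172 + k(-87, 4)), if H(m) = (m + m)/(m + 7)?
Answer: 20/67007 ≈ 0.00029848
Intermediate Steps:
H(m) = 2*m/(7 + m) (H(m) = (2*m)/(7 + m) = 2*m/(7 + m))
k(Z, l) = -2*Z + 4*Z/(7 + Z) (k(Z, l) = -2*(Z - 2*Z/(7 + Z)) = -2*Z + 4*Z/(7 + Z))
1/(3172 + k(-87, 4)) = 1/(3172 + 2*(-87)*(-5 - 1*(-87))/(7 - 87)) = 1/(3172 + 2*(-87)*(-5 + 87)/(-80)) = 1/(3172 + 2*(-87)*(-1/80)*82) = 1/(3172 + 3567/20) = 1/(67007/20) = 20/67007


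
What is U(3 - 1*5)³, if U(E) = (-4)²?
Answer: 4096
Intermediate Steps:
U(E) = 16
U(3 - 1*5)³ = 16³ = 4096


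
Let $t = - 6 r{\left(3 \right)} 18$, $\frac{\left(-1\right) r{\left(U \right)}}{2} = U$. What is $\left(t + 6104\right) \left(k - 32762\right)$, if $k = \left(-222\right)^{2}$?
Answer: $111556544$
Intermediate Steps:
$r{\left(U \right)} = - 2 U$
$k = 49284$
$t = 648$ ($t = - 6 \left(\left(-2\right) 3\right) 18 = \left(-6\right) \left(-6\right) 18 = 36 \cdot 18 = 648$)
$\left(t + 6104\right) \left(k - 32762\right) = \left(648 + 6104\right) \left(49284 - 32762\right) = 6752 \cdot 16522 = 111556544$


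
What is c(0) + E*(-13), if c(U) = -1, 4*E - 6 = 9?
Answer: -199/4 ≈ -49.750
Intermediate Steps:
E = 15/4 (E = 3/2 + (¼)*9 = 3/2 + 9/4 = 15/4 ≈ 3.7500)
c(0) + E*(-13) = -1 + (15/4)*(-13) = -1 - 195/4 = -199/4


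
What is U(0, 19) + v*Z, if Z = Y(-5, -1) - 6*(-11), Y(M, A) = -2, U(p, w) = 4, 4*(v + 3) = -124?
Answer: -2172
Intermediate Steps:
v = -34 (v = -3 + (1/4)*(-124) = -3 - 31 = -34)
Z = 64 (Z = -2 - 6*(-11) = -2 + 66 = 64)
U(0, 19) + v*Z = 4 - 34*64 = 4 - 2176 = -2172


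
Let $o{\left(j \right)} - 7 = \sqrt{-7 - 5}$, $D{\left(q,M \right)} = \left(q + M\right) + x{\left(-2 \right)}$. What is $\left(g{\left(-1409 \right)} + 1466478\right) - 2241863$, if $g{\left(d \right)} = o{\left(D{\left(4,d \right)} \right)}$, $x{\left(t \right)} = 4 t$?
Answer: $-775378 + 2 i \sqrt{3} \approx -7.7538 \cdot 10^{5} + 3.4641 i$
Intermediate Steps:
$D{\left(q,M \right)} = -8 + M + q$ ($D{\left(q,M \right)} = \left(q + M\right) + 4 \left(-2\right) = \left(M + q\right) - 8 = -8 + M + q$)
$o{\left(j \right)} = 7 + 2 i \sqrt{3}$ ($o{\left(j \right)} = 7 + \sqrt{-7 - 5} = 7 + \sqrt{-12} = 7 + 2 i \sqrt{3}$)
$g{\left(d \right)} = 7 + 2 i \sqrt{3}$
$\left(g{\left(-1409 \right)} + 1466478\right) - 2241863 = \left(\left(7 + 2 i \sqrt{3}\right) + 1466478\right) - 2241863 = \left(1466485 + 2 i \sqrt{3}\right) - 2241863 = -775378 + 2 i \sqrt{3}$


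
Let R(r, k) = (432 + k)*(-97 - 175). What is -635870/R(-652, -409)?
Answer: 317935/3128 ≈ 101.64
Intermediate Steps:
R(r, k) = -117504 - 272*k (R(r, k) = (432 + k)*(-272) = -117504 - 272*k)
-635870/R(-652, -409) = -635870/(-117504 - 272*(-409)) = -635870/(-117504 + 111248) = -635870/(-6256) = -635870*(-1/6256) = 317935/3128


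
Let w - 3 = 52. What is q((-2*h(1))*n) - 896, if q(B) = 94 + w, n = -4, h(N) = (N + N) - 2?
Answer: -747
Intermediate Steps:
w = 55 (w = 3 + 52 = 55)
h(N) = -2 + 2*N (h(N) = 2*N - 2 = -2 + 2*N)
q(B) = 149 (q(B) = 94 + 55 = 149)
q((-2*h(1))*n) - 896 = 149 - 896 = -747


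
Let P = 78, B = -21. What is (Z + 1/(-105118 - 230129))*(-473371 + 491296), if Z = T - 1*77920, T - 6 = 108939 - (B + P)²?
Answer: 55638128509225/111749 ≈ 4.9788e+8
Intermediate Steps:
T = 105696 (T = 6 + (108939 - (-21 + 78)²) = 6 + (108939 - 1*57²) = 6 + (108939 - 1*3249) = 6 + (108939 - 3249) = 6 + 105690 = 105696)
Z = 27776 (Z = 105696 - 1*77920 = 105696 - 77920 = 27776)
(Z + 1/(-105118 - 230129))*(-473371 + 491296) = (27776 + 1/(-105118 - 230129))*(-473371 + 491296) = (27776 + 1/(-335247))*17925 = (27776 - 1/335247)*17925 = (9311820671/335247)*17925 = 55638128509225/111749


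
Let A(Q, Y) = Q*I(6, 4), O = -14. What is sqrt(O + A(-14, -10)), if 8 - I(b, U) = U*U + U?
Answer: sqrt(154) ≈ 12.410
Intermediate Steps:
I(b, U) = 8 - U - U**2 (I(b, U) = 8 - (U*U + U) = 8 - (U**2 + U) = 8 - (U + U**2) = 8 + (-U - U**2) = 8 - U - U**2)
A(Q, Y) = -12*Q (A(Q, Y) = Q*(8 - 1*4 - 1*4**2) = Q*(8 - 4 - 1*16) = Q*(8 - 4 - 16) = Q*(-12) = -12*Q)
sqrt(O + A(-14, -10)) = sqrt(-14 - 12*(-14)) = sqrt(-14 + 168) = sqrt(154)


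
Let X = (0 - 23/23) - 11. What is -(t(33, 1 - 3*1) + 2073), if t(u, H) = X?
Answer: -2061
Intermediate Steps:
X = -12 (X = (0 - 23*1/23) - 11 = (0 - 1) - 11 = -1 - 11 = -12)
t(u, H) = -12
-(t(33, 1 - 3*1) + 2073) = -(-12 + 2073) = -1*2061 = -2061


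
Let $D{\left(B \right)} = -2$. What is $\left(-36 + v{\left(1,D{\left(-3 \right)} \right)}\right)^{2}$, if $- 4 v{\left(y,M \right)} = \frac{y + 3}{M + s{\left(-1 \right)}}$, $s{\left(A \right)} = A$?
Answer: $\frac{11449}{9} \approx 1272.1$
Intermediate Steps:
$v{\left(y,M \right)} = - \frac{3 + y}{4 \left(-1 + M\right)}$ ($v{\left(y,M \right)} = - \frac{\left(y + 3\right) \frac{1}{M - 1}}{4} = - \frac{\left(3 + y\right) \frac{1}{-1 + M}}{4} = - \frac{\frac{1}{-1 + M} \left(3 + y\right)}{4} = - \frac{3 + y}{4 \left(-1 + M\right)}$)
$\left(-36 + v{\left(1,D{\left(-3 \right)} \right)}\right)^{2} = \left(-36 + \frac{-3 - 1}{4 \left(-1 - 2\right)}\right)^{2} = \left(-36 + \frac{-3 - 1}{4 \left(-3\right)}\right)^{2} = \left(-36 + \frac{1}{4} \left(- \frac{1}{3}\right) \left(-4\right)\right)^{2} = \left(-36 + \frac{1}{3}\right)^{2} = \left(- \frac{107}{3}\right)^{2} = \frac{11449}{9}$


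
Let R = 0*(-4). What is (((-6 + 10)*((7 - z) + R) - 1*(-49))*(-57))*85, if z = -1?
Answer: -392445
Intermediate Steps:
R = 0
(((-6 + 10)*((7 - z) + R) - 1*(-49))*(-57))*85 = (((-6 + 10)*((7 - 1*(-1)) + 0) - 1*(-49))*(-57))*85 = ((4*((7 + 1) + 0) + 49)*(-57))*85 = ((4*(8 + 0) + 49)*(-57))*85 = ((4*8 + 49)*(-57))*85 = ((32 + 49)*(-57))*85 = (81*(-57))*85 = -4617*85 = -392445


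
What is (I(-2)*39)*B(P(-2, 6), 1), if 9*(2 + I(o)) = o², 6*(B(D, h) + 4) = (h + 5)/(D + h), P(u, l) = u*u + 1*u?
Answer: 2002/9 ≈ 222.44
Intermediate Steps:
P(u, l) = u + u² (P(u, l) = u² + u = u + u²)
B(D, h) = -4 + (5 + h)/(6*(D + h)) (B(D, h) = -4 + ((h + 5)/(D + h))/6 = -4 + ((5 + h)/(D + h))/6 = -4 + (5 + h)/(6*(D + h)))
I(o) = -2 + o²/9
(I(-2)*39)*B(P(-2, 6), 1) = ((-2 + (⅑)*(-2)²)*39)*((5 - (-48)*(1 - 2) - 23*1)/(6*(-2*(1 - 2) + 1))) = ((-2 + (⅑)*4)*39)*((5 - (-48)*(-1) - 23)/(6*(-2*(-1) + 1))) = ((-2 + 4/9)*39)*((5 - 24*2 - 23)/(6*(2 + 1))) = (-14/9*39)*((⅙)*(5 - 48 - 23)/3) = -91*(-66)/(9*3) = -182/3*(-11/3) = 2002/9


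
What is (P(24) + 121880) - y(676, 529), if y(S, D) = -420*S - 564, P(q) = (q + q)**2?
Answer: 408668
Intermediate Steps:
P(q) = 4*q**2 (P(q) = (2*q)**2 = 4*q**2)
y(S, D) = -564 - 420*S
(P(24) + 121880) - y(676, 529) = (4*24**2 + 121880) - (-564 - 420*676) = (4*576 + 121880) - (-564 - 283920) = (2304 + 121880) - 1*(-284484) = 124184 + 284484 = 408668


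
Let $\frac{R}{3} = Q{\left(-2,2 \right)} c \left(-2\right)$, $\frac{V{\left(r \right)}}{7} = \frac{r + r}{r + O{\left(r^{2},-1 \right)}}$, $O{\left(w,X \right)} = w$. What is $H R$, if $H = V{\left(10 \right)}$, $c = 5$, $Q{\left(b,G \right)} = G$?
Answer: $- \frac{840}{11} \approx -76.364$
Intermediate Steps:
$V{\left(r \right)} = \frac{14 r}{r + r^{2}}$ ($V{\left(r \right)} = 7 \frac{r + r}{r + r^{2}} = 7 \frac{2 r}{r + r^{2}} = \frac{14 r}{r + r^{2}}$)
$H = \frac{14}{11}$ ($H = \frac{14}{1 + 10} = \frac{14}{11} \approx 1.2727$)
$R = -60$ ($R = 3 \cdot 2 \cdot 5 \left(-2\right) = 3 \cdot 10 \left(-2\right) = 3 \left(-20\right) = -60$)
$H R = \frac{14}{11} \left(-60\right) = - \frac{840}{11}$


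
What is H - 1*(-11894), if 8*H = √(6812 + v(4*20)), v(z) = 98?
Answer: 11894 + √6910/8 ≈ 11904.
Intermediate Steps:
H = √6910/8 (H = √(6812 + 98)/8 = √6910/8 ≈ 10.391)
H - 1*(-11894) = √6910/8 - 1*(-11894) = √6910/8 + 11894 = 11894 + √6910/8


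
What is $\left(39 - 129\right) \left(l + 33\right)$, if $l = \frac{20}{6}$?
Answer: $-3270$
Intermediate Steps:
$l = \frac{10}{3}$ ($l = 20 \cdot \frac{1}{6} = \frac{10}{3} \approx 3.3333$)
$\left(39 - 129\right) \left(l + 33\right) = \left(39 - 129\right) \left(\frac{10}{3} + 33\right) = \left(-90\right) \frac{109}{3} = -3270$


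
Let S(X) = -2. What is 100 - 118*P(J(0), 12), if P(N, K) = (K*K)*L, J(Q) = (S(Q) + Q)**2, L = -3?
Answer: 51076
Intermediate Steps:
J(Q) = (-2 + Q)**2
P(N, K) = -3*K**2 (P(N, K) = (K*K)*(-3) = K**2*(-3) = -3*K**2)
100 - 118*P(J(0), 12) = 100 - (-354)*12**2 = 100 - (-354)*144 = 100 - 118*(-432) = 100 + 50976 = 51076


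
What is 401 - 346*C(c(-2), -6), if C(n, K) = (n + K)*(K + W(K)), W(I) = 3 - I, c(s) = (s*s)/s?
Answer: 8705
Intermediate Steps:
c(s) = s (c(s) = s²/s = s)
C(n, K) = 3*K + 3*n (C(n, K) = (n + K)*(K + (3 - K)) = (K + n)*3 = 3*K + 3*n)
401 - 346*C(c(-2), -6) = 401 - 346*(3*(-6) + 3*(-2)) = 401 - 346*(-18 - 6) = 401 - 346*(-24) = 401 + 8304 = 8705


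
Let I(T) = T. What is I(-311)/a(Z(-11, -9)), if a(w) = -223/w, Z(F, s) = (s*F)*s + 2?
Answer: -276479/223 ≈ -1239.8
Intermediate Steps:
Z(F, s) = 2 + F*s² (Z(F, s) = (F*s)*s + 2 = F*s² + 2 = 2 + F*s²)
I(-311)/a(Z(-11, -9)) = -311/((-223/(2 - 11*(-9)²))) = -311/((-223/(2 - 11*81))) = -311/((-223/(2 - 891))) = -311/((-223/(-889))) = -311/((-223*(-1/889))) = -311/223/889 = -311*889/223 = -276479/223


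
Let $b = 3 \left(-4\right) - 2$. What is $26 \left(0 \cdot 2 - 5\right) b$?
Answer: $1820$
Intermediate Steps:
$b = -14$ ($b = -12 - 2 = -14$)
$26 \left(0 \cdot 2 - 5\right) b = 26 \left(0 \cdot 2 - 5\right) \left(-14\right) = 26 \left(0 - 5\right) \left(-14\right) = 26 \left(-5\right) \left(-14\right) = \left(-130\right) \left(-14\right) = 1820$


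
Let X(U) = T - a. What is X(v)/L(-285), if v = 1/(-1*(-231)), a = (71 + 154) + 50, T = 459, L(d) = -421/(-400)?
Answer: 73600/421 ≈ 174.82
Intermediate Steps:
L(d) = 421/400 (L(d) = -421*(-1/400) = 421/400)
a = 275 (a = 225 + 50 = 275)
v = 1/231 ≈ 0.0043290
X(U) = 184 (X(U) = 459 - 1*275 = 459 - 275 = 184)
X(v)/L(-285) = 184/(421/400) = 184*(400/421) = 73600/421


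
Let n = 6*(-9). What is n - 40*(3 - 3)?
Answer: -54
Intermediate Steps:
n = -54
n - 40*(3 - 3) = -54 - 40*(3 - 3) = -54 - 40*0 = -54 + 0 = -54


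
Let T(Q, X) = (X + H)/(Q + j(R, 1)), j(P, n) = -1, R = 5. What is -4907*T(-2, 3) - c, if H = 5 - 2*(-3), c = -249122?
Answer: 816064/3 ≈ 2.7202e+5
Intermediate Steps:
H = 11 (H = 5 + 6 = 11)
T(Q, X) = (11 + X)/(-1 + Q) (T(Q, X) = (X + 11)/(Q - 1) = (11 + X)/(-1 + Q))
-4907*T(-2, 3) - c = -4907*(11 + 3)/(-1 - 2) - 1*(-249122) = -4907*14/(-3) + 249122 = -(-4907)*14/3 + 249122 = -4907*(-14/3) + 249122 = 68698/3 + 249122 = 816064/3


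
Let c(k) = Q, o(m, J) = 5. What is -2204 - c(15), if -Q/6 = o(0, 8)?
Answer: -2174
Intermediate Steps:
Q = -30 (Q = -6*5 = -30)
c(k) = -30
-2204 - c(15) = -2204 - 1*(-30) = -2204 + 30 = -2174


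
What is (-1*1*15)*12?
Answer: -180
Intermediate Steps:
(-1*1*15)*12 = -1*15*12 = -15*12 = -180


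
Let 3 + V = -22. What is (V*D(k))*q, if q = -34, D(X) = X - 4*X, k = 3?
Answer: -7650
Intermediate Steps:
D(X) = -3*X
V = -25 (V = -3 - 22 = -25)
(V*D(k))*q = -(-75)*3*(-34) = -25*(-9)*(-34) = 225*(-34) = -7650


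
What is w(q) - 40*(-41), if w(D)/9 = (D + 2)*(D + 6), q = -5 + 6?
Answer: 1829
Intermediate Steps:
q = 1
w(D) = 9*(2 + D)*(6 + D) (w(D) = 9*((D + 2)*(D + 6)) = 9*((2 + D)*(6 + D)) = 9*(2 + D)*(6 + D))
w(q) - 40*(-41) = (108 + 9*1**2 + 72*1) - 40*(-41) = (108 + 9*1 + 72) + 1640 = (108 + 9 + 72) + 1640 = 189 + 1640 = 1829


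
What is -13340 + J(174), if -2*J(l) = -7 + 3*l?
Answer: -27195/2 ≈ -13598.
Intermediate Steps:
J(l) = 7/2 - 3*l/2 (J(l) = -(-7 + 3*l)/2 = 7/2 - 3*l/2)
-13340 + J(174) = -13340 + (7/2 - 3/2*174) = -13340 + (7/2 - 261) = -13340 - 515/2 = -27195/2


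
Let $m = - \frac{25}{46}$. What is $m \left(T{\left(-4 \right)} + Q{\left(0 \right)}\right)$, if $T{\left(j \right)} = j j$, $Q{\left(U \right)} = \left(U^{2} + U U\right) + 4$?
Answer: $- \frac{250}{23} \approx -10.87$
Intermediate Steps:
$m = - \frac{25}{46}$ ($m = \left(-25\right) \frac{1}{46} = - \frac{25}{46} \approx -0.54348$)
$Q{\left(U \right)} = 4 + 2 U^{2}$ ($Q{\left(U \right)} = \left(U^{2} + U^{2}\right) + 4 = 2 U^{2} + 4 = 4 + 2 U^{2}$)
$T{\left(j \right)} = j^{2}$
$m \left(T{\left(-4 \right)} + Q{\left(0 \right)}\right) = - \frac{25 \left(\left(-4\right)^{2} + \left(4 + 2 \cdot 0^{2}\right)\right)}{46} = - \frac{25 \left(16 + \left(4 + 2 \cdot 0\right)\right)}{46} = - \frac{25 \left(16 + \left(4 + 0\right)\right)}{46} = - \frac{25 \left(16 + 4\right)}{46} = \left(- \frac{25}{46}\right) 20 = - \frac{250}{23}$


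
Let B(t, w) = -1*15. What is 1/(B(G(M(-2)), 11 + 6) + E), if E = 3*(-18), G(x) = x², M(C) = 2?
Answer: -1/69 ≈ -0.014493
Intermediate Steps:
B(t, w) = -15
E = -54
1/(B(G(M(-2)), 11 + 6) + E) = 1/(-15 - 54) = 1/(-69) = -1/69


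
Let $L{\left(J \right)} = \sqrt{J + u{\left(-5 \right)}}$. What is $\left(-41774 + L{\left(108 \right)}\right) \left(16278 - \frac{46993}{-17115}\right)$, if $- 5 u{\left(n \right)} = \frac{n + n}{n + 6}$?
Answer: $- \frac{11640114684362}{17115} + \frac{278644963 \sqrt{110}}{17115} \approx -6.7994 \cdot 10^{8}$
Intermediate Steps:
$u{\left(n \right)} = - \frac{2 n}{5 \left(6 + n\right)}$ ($u{\left(n \right)} = - \frac{\left(n + n\right) \frac{1}{n + 6}}{5} = - \frac{2 n \frac{1}{6 + n}}{5} = - \frac{2 n}{5 \left(6 + n\right)}$)
$L{\left(J \right)} = \sqrt{2 + J}$ ($L{\left(J \right)} = \sqrt{J - - \frac{10}{30 + 5 \left(-5\right)}} = \sqrt{J - - \frac{10}{30 - 25}} = \sqrt{J - - \frac{10}{5}} = \sqrt{J - \left(-10\right) \frac{1}{5}} = \sqrt{J + 2} = \sqrt{2 + J}$)
$\left(-41774 + L{\left(108 \right)}\right) \left(16278 - \frac{46993}{-17115}\right) = \left(-41774 + \sqrt{2 + 108}\right) \left(16278 - \frac{46993}{-17115}\right) = \left(-41774 + \sqrt{110}\right) \left(16278 - - \frac{46993}{17115}\right) = \left(-41774 + \sqrt{110}\right) \left(16278 + \frac{46993}{17115}\right) = \left(-41774 + \sqrt{110}\right) \frac{278644963}{17115} = - \frac{11640114684362}{17115} + \frac{278644963 \sqrt{110}}{17115}$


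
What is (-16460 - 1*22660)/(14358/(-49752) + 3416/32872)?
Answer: 190412844480/898879 ≈ 2.1183e+5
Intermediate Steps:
(-16460 - 1*22660)/(14358/(-49752) + 3416/32872) = (-16460 - 22660)/(14358*(-1/49752) + 3416*(1/32872)) = -39120/(-2393/8292 + 61/587) = -39120/(-898879/4867404) = -39120*(-4867404/898879) = 190412844480/898879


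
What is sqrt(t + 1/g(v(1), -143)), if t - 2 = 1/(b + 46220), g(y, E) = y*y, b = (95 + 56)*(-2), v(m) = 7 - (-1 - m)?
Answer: sqrt(4243001770)/45918 ≈ 1.4186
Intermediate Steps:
v(m) = 8 + m (v(m) = 7 + (1 + m) = 8 + m)
b = -302 (b = 151*(-2) = -302)
g(y, E) = y**2
t = 91837/45918 (t = 2 + 1/(-302 + 46220) = 2 + 1/45918 = 91837/45918 ≈ 2.0000)
sqrt(t + 1/g(v(1), -143)) = sqrt(91837/45918 + 1/((8 + 1)**2)) = sqrt(91837/45918 + 1/(9**2)) = sqrt(91837/45918 + 1/81) = sqrt(831635/413262) = sqrt(4243001770)/45918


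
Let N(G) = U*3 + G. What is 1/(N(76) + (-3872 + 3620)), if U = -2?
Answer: -1/182 ≈ -0.0054945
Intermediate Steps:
N(G) = -6 + G (N(G) = -2*3 + G = -6 + G)
1/(N(76) + (-3872 + 3620)) = 1/((-6 + 76) + (-3872 + 3620)) = 1/(70 - 252) = 1/(-182) = -1/182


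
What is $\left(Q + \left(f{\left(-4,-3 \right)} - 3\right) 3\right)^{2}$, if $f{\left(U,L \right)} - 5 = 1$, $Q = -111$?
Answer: $10404$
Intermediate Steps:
$f{\left(U,L \right)} = 6$ ($f{\left(U,L \right)} = 5 + 1 = 6$)
$\left(Q + \left(f{\left(-4,-3 \right)} - 3\right) 3\right)^{2} = \left(-111 + \left(6 - 3\right) 3\right)^{2} = \left(-111 + 3 \cdot 3\right)^{2} = \left(-111 + 9\right)^{2} = \left(-102\right)^{2} = 10404$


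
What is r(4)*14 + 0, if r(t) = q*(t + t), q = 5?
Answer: 560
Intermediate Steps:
r(t) = 10*t (r(t) = 5*(t + t) = 5*(2*t) = 10*t)
r(4)*14 + 0 = (10*4)*14 + 0 = 40*14 + 0 = 560 + 0 = 560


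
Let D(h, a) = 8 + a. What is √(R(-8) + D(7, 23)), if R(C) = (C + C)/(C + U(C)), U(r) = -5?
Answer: √5447/13 ≈ 5.6772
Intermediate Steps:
R(C) = 2*C/(-5 + C) (R(C) = (C + C)/(C - 5) = (2*C)/(-5 + C) = 2*C/(-5 + C))
√(R(-8) + D(7, 23)) = √(2*(-8)/(-5 - 8) + (8 + 23)) = √(2*(-8)/(-13) + 31) = √(2*(-8)*(-1/13) + 31) = √(16/13 + 31) = √(419/13) = √5447/13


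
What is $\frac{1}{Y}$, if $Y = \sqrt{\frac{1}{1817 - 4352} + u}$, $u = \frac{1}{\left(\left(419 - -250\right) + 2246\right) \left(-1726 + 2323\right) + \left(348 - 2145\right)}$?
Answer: $- \frac{39 i \sqrt{232760210}}{11809} \approx - 50.386 i$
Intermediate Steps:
$u = \frac{1}{1738458}$ ($u = \frac{1}{\left(\left(419 + 250\right) + 2246\right) 597 - 1797} = \frac{1}{\left(669 + 2246\right) 597 - 1797} = \frac{1}{2915 \cdot 597 - 1797} = \frac{1}{1740255 - 1797} = \frac{1}{1738458} \approx 5.7522 \cdot 10^{-7}$)
$Y = \frac{49 i \sqrt{232760210}}{37666590}$ ($Y = \sqrt{\frac{1}{1817 - 4352} + \frac{1}{1738458}} = \sqrt{\frac{1}{-2535} + \frac{1}{1738458}} = \sqrt{- \frac{1}{2535} + \frac{1}{1738458}} = \sqrt{- \frac{578641}{1468997010}} = \frac{49 i \sqrt{232760210}}{37666590} \approx 0.019847 i$)
$\frac{1}{Y} = \frac{1}{\frac{49}{37666590} i \sqrt{232760210}} = - \frac{39 i \sqrt{232760210}}{11809}$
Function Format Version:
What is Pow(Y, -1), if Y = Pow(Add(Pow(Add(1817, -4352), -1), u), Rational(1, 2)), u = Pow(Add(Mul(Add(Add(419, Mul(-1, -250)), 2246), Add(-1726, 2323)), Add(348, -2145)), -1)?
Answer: Mul(Rational(-39, 11809), I, Pow(232760210, Rational(1, 2))) ≈ Mul(-50.386, I)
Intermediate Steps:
u = Rational(1, 1738458) (u = Pow(Add(Mul(Add(Add(419, 250), 2246), 597), -1797), -1) = Pow(Add(Mul(Add(669, 2246), 597), -1797), -1) = Pow(Add(Mul(2915, 597), -1797), -1) = Pow(Add(1740255, -1797), -1) = Pow(1738458, -1) = Rational(1, 1738458) ≈ 5.7522e-7)
Y = Mul(Rational(49, 37666590), I, Pow(232760210, Rational(1, 2))) (Y = Pow(Add(Pow(Add(1817, -4352), -1), Rational(1, 1738458)), Rational(1, 2)) = Pow(Add(Pow(-2535, -1), Rational(1, 1738458)), Rational(1, 2)) = Pow(Add(Rational(-1, 2535), Rational(1, 1738458)), Rational(1, 2)) = Pow(Rational(-578641, 1468997010), Rational(1, 2)) = Mul(Rational(49, 37666590), I, Pow(232760210, Rational(1, 2))) ≈ Mul(0.019847, I))
Pow(Y, -1) = Pow(Mul(Rational(49, 37666590), I, Pow(232760210, Rational(1, 2))), -1) = Mul(Rational(-39, 11809), I, Pow(232760210, Rational(1, 2)))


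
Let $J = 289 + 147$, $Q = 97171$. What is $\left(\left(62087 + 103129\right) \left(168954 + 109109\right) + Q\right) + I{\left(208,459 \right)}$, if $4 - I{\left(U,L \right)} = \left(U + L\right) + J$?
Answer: $45940552680$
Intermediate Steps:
$J = 436$
$I{\left(U,L \right)} = -432 - L - U$ ($I{\left(U,L \right)} = 4 - \left(\left(U + L\right) + 436\right) = 4 - \left(\left(L + U\right) + 436\right) = 4 - \left(436 + L + U\right) = -432 - L - U$)
$\left(\left(62087 + 103129\right) \left(168954 + 109109\right) + Q\right) + I{\left(208,459 \right)} = \left(\left(62087 + 103129\right) \left(168954 + 109109\right) + 97171\right) - 1099 = \left(165216 \cdot 278063 + 97171\right) - 1099 = \left(45940456608 + 97171\right) - 1099 = 45940553779 - 1099 = 45940552680$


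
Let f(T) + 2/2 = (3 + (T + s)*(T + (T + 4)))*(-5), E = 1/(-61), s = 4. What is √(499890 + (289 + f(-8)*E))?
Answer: 85*√257603/61 ≈ 707.24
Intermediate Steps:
E = -1/61 ≈ -0.016393
f(T) = -16 - 5*(4 + T)*(4 + 2*T) (f(T) = -1 + (3 + (T + 4)*(T + (T + 4)))*(-5) = -1 + (3 + (4 + T)*(T + (4 + T)))*(-5) = -1 + (3 + (4 + T)*(4 + 2*T))*(-5) = -1 + (-15 - 5*(4 + T)*(4 + 2*T)) = -16 - 5*(4 + T)*(4 + 2*T))
√(499890 + (289 + f(-8)*E)) = √(499890 + (289 + (-96 - 60*(-8) - 10*(-8)²)*(-1/61))) = √(499890 + (289 + (-96 + 480 - 10*64)*(-1/61))) = √(499890 + (289 + (-96 + 480 - 640)*(-1/61))) = √(499890 + (289 - 256*(-1/61))) = √(499890 + (289 + 256/61)) = √(499890 + 17885/61) = √(30511175/61) = 85*√257603/61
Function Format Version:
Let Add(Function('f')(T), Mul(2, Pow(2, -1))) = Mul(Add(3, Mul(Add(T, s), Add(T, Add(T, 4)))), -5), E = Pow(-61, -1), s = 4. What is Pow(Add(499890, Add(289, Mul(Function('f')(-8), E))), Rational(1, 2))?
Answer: Mul(Rational(85, 61), Pow(257603, Rational(1, 2))) ≈ 707.24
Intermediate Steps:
E = Rational(-1, 61) ≈ -0.016393
Function('f')(T) = Add(-16, Mul(-5, Add(4, T), Add(4, Mul(2, T)))) (Function('f')(T) = Add(-1, Mul(Add(3, Mul(Add(T, 4), Add(T, Add(T, 4)))), -5)) = Add(-1, Mul(Add(3, Mul(Add(4, T), Add(T, Add(4, T)))), -5)) = Add(-1, Mul(Add(3, Mul(Add(4, T), Add(4, Mul(2, T)))), -5)) = Add(-1, Add(-15, Mul(-5, Add(4, T), Add(4, Mul(2, T))))) = Add(-16, Mul(-5, Add(4, T), Add(4, Mul(2, T)))))
Pow(Add(499890, Add(289, Mul(Function('f')(-8), E))), Rational(1, 2)) = Pow(Add(499890, Add(289, Mul(Add(-96, Mul(-60, -8), Mul(-10, Pow(-8, 2))), Rational(-1, 61)))), Rational(1, 2)) = Pow(Add(499890, Add(289, Mul(Add(-96, 480, Mul(-10, 64)), Rational(-1, 61)))), Rational(1, 2)) = Pow(Add(499890, Add(289, Mul(Add(-96, 480, -640), Rational(-1, 61)))), Rational(1, 2)) = Pow(Add(499890, Add(289, Mul(-256, Rational(-1, 61)))), Rational(1, 2)) = Pow(Add(499890, Add(289, Rational(256, 61))), Rational(1, 2)) = Pow(Add(499890, Rational(17885, 61)), Rational(1, 2)) = Pow(Rational(30511175, 61), Rational(1, 2)) = Mul(Rational(85, 61), Pow(257603, Rational(1, 2)))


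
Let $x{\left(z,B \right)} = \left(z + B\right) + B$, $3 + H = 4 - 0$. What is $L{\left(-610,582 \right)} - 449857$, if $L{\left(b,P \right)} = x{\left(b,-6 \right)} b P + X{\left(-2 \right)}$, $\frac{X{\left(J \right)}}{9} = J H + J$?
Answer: $220372547$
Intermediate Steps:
$H = 1$ ($H = -3 + \left(4 - 0\right) = -3 + \left(4 + 0\right) = -3 + 4 = 1$)
$X{\left(J \right)} = 18 J$ ($X{\left(J \right)} = 9 \left(J 1 + J\right) = 9 \left(J + J\right) = 9 \cdot 2 J = 18 J$)
$x{\left(z,B \right)} = z + 2 B$ ($x{\left(z,B \right)} = \left(B + z\right) + B = z + 2 B$)
$L{\left(b,P \right)} = -36 + P b \left(-12 + b\right)$ ($L{\left(b,P \right)} = \left(b + 2 \left(-6\right)\right) b P + 18 \left(-2\right) = \left(b - 12\right) b P - 36 = \left(-12 + b\right) b P - 36 = b \left(-12 + b\right) P - 36 = P b \left(-12 + b\right) - 36 = -36 + P b \left(-12 + b\right)$)
$L{\left(-610,582 \right)} - 449857 = \left(-36 + 582 \left(-610\right) \left(-12 - 610\right)\right) - 449857 = \left(-36 + 582 \left(-610\right) \left(-622\right)\right) - 449857 = \left(-36 + 220822440\right) - 449857 = 220822404 - 449857 = 220372547$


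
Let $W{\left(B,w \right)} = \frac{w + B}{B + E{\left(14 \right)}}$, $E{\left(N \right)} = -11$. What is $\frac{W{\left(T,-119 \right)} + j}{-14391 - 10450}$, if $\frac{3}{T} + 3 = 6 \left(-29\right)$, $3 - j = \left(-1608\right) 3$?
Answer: $- \frac{1572286}{8073325} \approx -0.19475$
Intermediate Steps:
$j = 4827$ ($j = 3 - \left(-1608\right) 3 = 3 - -4824 = 3 + 4824 = 4827$)
$T = - \frac{1}{59}$ ($T = \frac{3}{-3 + 6 \left(-29\right)} = \frac{3}{-3 - 174} = \frac{3}{-177} = 3 \left(- \frac{1}{177}\right) = - \frac{1}{59} \approx -0.016949$)
$W{\left(B,w \right)} = \frac{B + w}{-11 + B}$ ($W{\left(B,w \right)} = \frac{w + B}{B - 11} = \frac{B + w}{-11 + B}$)
$\frac{W{\left(T,-119 \right)} + j}{-14391 - 10450} = \frac{\frac{- \frac{1}{59} - 119}{-11 - \frac{1}{59}} + 4827}{-14391 - 10450} = \frac{\frac{1}{- \frac{650}{59}} \left(- \frac{7022}{59}\right) + 4827}{-24841} = \left(\left(- \frac{59}{650}\right) \left(- \frac{7022}{59}\right) + 4827\right) \left(- \frac{1}{24841}\right) = \left(\frac{3511}{325} + 4827\right) \left(- \frac{1}{24841}\right) = \frac{1572286}{325} \left(- \frac{1}{24841}\right) = - \frac{1572286}{8073325}$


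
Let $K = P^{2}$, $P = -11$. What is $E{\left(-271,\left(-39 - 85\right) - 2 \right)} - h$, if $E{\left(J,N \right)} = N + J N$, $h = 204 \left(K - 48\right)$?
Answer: $19128$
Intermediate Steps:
$K = 121$ ($K = \left(-11\right)^{2} = 121$)
$h = 14892$ ($h = 204 \left(121 - 48\right) = 204 \cdot 73 = 14892$)
$E{\left(-271,\left(-39 - 85\right) - 2 \right)} - h = \left(\left(-39 - 85\right) - 2\right) \left(1 - 271\right) - 14892 = \left(-124 + \left(0 - 2\right)\right) \left(-270\right) - 14892 = \left(-124 - 2\right) \left(-270\right) - 14892 = \left(-126\right) \left(-270\right) - 14892 = 34020 - 14892 = 19128$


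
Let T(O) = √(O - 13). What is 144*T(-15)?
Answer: 288*I*√7 ≈ 761.98*I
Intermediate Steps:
T(O) = √(-13 + O)
144*T(-15) = 144*√(-13 - 15) = 144*√(-28) = 144*(2*I*√7) = 288*I*√7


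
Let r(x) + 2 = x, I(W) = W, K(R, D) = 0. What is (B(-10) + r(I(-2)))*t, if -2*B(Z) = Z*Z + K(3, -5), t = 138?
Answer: -7452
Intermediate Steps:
B(Z) = -Z²/2 (B(Z) = -(Z*Z + 0)/2 = -(Z² + 0)/2 = -Z²/2)
r(x) = -2 + x
(B(-10) + r(I(-2)))*t = (-½*(-10)² + (-2 - 2))*138 = (-½*100 - 4)*138 = (-50 - 4)*138 = -54*138 = -7452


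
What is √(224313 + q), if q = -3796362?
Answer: I*√3572049 ≈ 1890.0*I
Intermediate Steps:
√(224313 + q) = √(224313 - 3796362) = √(-3572049) = I*√3572049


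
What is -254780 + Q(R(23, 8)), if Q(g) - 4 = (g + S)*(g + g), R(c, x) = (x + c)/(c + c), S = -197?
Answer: -269832969/1058 ≈ -2.5504e+5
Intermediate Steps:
R(c, x) = (c + x)/(2*c) (R(c, x) = (c + x)/((2*c)) = (c + x)*(1/(2*c)) = (c + x)/(2*c))
Q(g) = 4 + 2*g*(-197 + g) (Q(g) = 4 + (g - 197)*(g + g) = 4 + (-197 + g)*(2*g) = 4 + 2*g*(-197 + g))
-254780 + Q(R(23, 8)) = -254780 + (4 - 197*(23 + 8)/23 + 2*((½)*(23 + 8)/23)²) = -254780 + (4 - 197*31/23 + 2*((½)*(1/23)*31)²) = -254780 + (4 - 394*31/46 + 2*(31/46)²) = -254780 + (4 - 6107/23 + 2*(961/2116)) = -254780 + (4 - 6107/23 + 961/1058) = -254780 - 275729/1058 = -269832969/1058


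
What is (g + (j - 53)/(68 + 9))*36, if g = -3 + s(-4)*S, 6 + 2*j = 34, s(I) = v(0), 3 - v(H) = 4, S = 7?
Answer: -29124/77 ≈ -378.23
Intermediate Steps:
v(H) = -1 (v(H) = 3 - 1*4 = 3 - 4 = -1)
s(I) = -1
j = 14 (j = -3 + (1/2)*34 = -3 + 17 = 14)
g = -10 (g = -3 - 1*7 = -3 - 7 = -10)
(g + (j - 53)/(68 + 9))*36 = (-10 + (14 - 53)/(68 + 9))*36 = (-10 - 39/77)*36 = -809/77*36 = -29124/77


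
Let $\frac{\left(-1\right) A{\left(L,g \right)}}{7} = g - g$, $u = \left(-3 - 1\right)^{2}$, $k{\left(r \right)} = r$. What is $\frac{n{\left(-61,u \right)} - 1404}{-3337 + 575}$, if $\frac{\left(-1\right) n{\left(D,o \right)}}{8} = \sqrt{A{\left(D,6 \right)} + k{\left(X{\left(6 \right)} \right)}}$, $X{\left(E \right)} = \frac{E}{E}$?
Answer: $\frac{706}{1381} \approx 0.51122$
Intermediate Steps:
$X{\left(E \right)} = 1$
$u = 16$ ($u = \left(-4\right)^{2} = 16$)
$A{\left(L,g \right)} = 0$ ($A{\left(L,g \right)} = - 7 \left(g - g\right) = \left(-7\right) 0 = 0$)
$n{\left(D,o \right)} = -8$ ($n{\left(D,o \right)} = - 8 \sqrt{0 + 1} = - 8 \sqrt{1} = \left(-8\right) 1 = -8$)
$\frac{n{\left(-61,u \right)} - 1404}{-3337 + 575} = \frac{-8 - 1404}{-3337 + 575} = - \frac{1412}{-2762} = \left(-1412\right) \left(- \frac{1}{2762}\right) = \frac{706}{1381}$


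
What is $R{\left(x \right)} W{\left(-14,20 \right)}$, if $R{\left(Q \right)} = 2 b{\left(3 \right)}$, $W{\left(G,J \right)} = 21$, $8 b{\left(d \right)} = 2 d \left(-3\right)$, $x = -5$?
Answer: $- \frac{189}{2} \approx -94.5$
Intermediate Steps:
$b{\left(d \right)} = - \frac{3 d}{4}$ ($b{\left(d \right)} = \frac{2 d \left(-3\right)}{8} = \frac{\left(-6\right) d}{8} = - \frac{3 d}{4}$)
$R{\left(Q \right)} = - \frac{9}{2}$ ($R{\left(Q \right)} = 2 \left(\left(- \frac{3}{4}\right) 3\right) = 2 \left(- \frac{9}{4}\right) = - \frac{9}{2}$)
$R{\left(x \right)} W{\left(-14,20 \right)} = \left(- \frac{9}{2}\right) 21 = - \frac{189}{2}$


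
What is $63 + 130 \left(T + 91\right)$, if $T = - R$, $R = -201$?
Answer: $38023$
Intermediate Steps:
$T = 201$ ($T = \left(-1\right) \left(-201\right) = 201$)
$63 + 130 \left(T + 91\right) = 63 + 130 \left(201 + 91\right) = 63 + 130 \cdot 292 = 63 + 37960 = 38023$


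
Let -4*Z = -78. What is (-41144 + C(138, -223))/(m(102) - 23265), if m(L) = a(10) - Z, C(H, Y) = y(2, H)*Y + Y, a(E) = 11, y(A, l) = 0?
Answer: 82734/46547 ≈ 1.7774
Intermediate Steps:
Z = 39/2 (Z = -¼*(-78) = 39/2 ≈ 19.500)
C(H, Y) = Y (C(H, Y) = 0*Y + Y = 0 + Y = Y)
m(L) = -17/2 (m(L) = 11 - 1*39/2 = 11 - 39/2 = -17/2)
(-41144 + C(138, -223))/(m(102) - 23265) = (-41144 - 223)/(-17/2 - 23265) = -41367/(-46547/2) = -41367*(-2/46547) = 82734/46547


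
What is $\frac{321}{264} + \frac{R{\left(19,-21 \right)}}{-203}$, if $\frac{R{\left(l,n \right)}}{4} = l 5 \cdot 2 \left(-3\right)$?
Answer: $\frac{222361}{17864} \approx 12.447$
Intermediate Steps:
$R{\left(l,n \right)} = - 120 l$ ($R{\left(l,n \right)} = 4 l 5 \cdot 2 \left(-3\right) = 4 \cdot 5 l \left(-6\right) = 4 \left(- 30 l\right) = - 120 l$)
$\frac{321}{264} + \frac{R{\left(19,-21 \right)}}{-203} = \frac{321}{264} + \frac{\left(-120\right) 19}{-203} = 321 \cdot \frac{1}{264} - - \frac{2280}{203} = \frac{107}{88} + \frac{2280}{203} = \frac{222361}{17864}$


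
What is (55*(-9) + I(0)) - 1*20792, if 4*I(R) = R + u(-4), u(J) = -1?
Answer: -85149/4 ≈ -21287.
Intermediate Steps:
I(R) = -¼ + R/4 (I(R) = (R - 1)/4 = (-1 + R)/4 = -¼ + R/4)
(55*(-9) + I(0)) - 1*20792 = (55*(-9) + (-¼ + (¼)*0)) - 1*20792 = (-495 + (-¼ + 0)) - 20792 = (-495 - ¼) - 20792 = -1981/4 - 20792 = -85149/4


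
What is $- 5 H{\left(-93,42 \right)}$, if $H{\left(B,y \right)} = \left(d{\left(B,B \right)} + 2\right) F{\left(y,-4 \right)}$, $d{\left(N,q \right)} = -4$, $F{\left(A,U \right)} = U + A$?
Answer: $380$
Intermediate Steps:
$F{\left(A,U \right)} = A + U$
$H{\left(B,y \right)} = 8 - 2 y$ ($H{\left(B,y \right)} = \left(-4 + 2\right) \left(y - 4\right) = - 2 \left(-4 + y\right) = 8 - 2 y$)
$- 5 H{\left(-93,42 \right)} = - 5 \left(8 - 84\right) = \left(-5\right) \left(-76\right) = 380$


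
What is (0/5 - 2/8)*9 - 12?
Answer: -57/4 ≈ -14.250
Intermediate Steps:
(0/5 - 2/8)*9 - 12 = (0*(⅕) - 2*⅛)*9 - 12 = (0 - ¼)*9 - 12 = -¼*9 - 12 = -9/4 - 12 = -57/4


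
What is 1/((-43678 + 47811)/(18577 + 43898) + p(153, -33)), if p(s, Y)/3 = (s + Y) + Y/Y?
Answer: 62475/22682558 ≈ 0.0027543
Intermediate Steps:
p(s, Y) = 3 + 3*Y + 3*s (p(s, Y) = 3*((s + Y) + Y/Y) = 3*((Y + s) + 1) = 3*(1 + Y + s) = 3 + 3*Y + 3*s)
1/((-43678 + 47811)/(18577 + 43898) + p(153, -33)) = 1/((-43678 + 47811)/(18577 + 43898) + (3 + 3*(-33) + 3*153)) = 1/(4133/62475 + (3 - 99 + 459)) = 1/(4133*(1/62475) + 363) = 1/(4133/62475 + 363) = 1/(22682558/62475) = 62475/22682558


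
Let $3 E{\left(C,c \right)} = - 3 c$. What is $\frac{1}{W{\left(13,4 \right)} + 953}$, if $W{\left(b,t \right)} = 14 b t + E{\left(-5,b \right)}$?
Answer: $\frac{1}{1668} \approx 0.00059952$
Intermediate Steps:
$E{\left(C,c \right)} = - c$ ($E{\left(C,c \right)} = \frac{\left(-3\right) c}{3} = - c$)
$W{\left(b,t \right)} = - b + 14 b t$ ($W{\left(b,t \right)} = 14 b t - b = - b + 14 b t$)
$\frac{1}{W{\left(13,4 \right)} + 953} = \frac{1}{13 \left(-1 + 14 \cdot 4\right) + 953} = \frac{1}{13 \left(-1 + 56\right) + 953} = \frac{1}{13 \cdot 55 + 953} = \frac{1}{715 + 953} = \frac{1}{1668}$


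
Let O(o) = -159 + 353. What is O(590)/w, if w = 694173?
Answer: 194/694173 ≈ 0.00027947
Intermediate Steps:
O(o) = 194
O(590)/w = 194/694173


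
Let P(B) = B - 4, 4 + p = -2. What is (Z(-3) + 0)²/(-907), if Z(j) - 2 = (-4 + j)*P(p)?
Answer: -5184/907 ≈ -5.7155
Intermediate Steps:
p = -6 (p = -4 - 2 = -6)
P(B) = -4 + B
Z(j) = 42 - 10*j (Z(j) = 2 + (-4 + j)*(-4 - 6) = 2 + (-4 + j)*(-10) = 2 + (40 - 10*j) = 42 - 10*j)
(Z(-3) + 0)²/(-907) = ((42 - 10*(-3)) + 0)²/(-907) = ((42 + 30) + 0)²*(-1/907) = (72 + 0)²*(-1/907) = 72²*(-1/907) = 5184*(-1/907) = -5184/907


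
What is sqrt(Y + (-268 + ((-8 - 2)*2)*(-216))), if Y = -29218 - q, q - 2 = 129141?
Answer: I*sqrt(154309) ≈ 392.82*I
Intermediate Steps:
q = 129143 (q = 2 + 129141 = 129143)
Y = -158361 (Y = -29218 - 1*129143 = -29218 - 129143 = -158361)
sqrt(Y + (-268 + ((-8 - 2)*2)*(-216))) = sqrt(-158361 + (-268 + ((-8 - 2)*2)*(-216))) = sqrt(-158361 + (-268 - 10*2*(-216))) = sqrt(-158361 + (-268 - 20*(-216))) = sqrt(-158361 + (-268 + 4320)) = sqrt(-158361 + 4052) = sqrt(-154309) = I*sqrt(154309)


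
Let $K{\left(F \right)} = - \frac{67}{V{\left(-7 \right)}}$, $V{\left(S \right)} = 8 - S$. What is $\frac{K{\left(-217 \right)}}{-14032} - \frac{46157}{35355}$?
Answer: $- \frac{43167807}{33073424} \approx -1.3052$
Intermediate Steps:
$K{\left(F \right)} = - \frac{67}{15}$ ($K{\left(F \right)} = - \frac{67}{8 - -7} = - \frac{67}{8 + 7} = - \frac{67}{15}$)
$\frac{K{\left(-217 \right)}}{-14032} - \frac{46157}{35355} = - \frac{67}{15 \left(-14032\right)} - \frac{46157}{35355} = \left(- \frac{67}{15}\right) \left(- \frac{1}{14032}\right) - \frac{46157}{35355} = \frac{67}{210480} - \frac{46157}{35355} = - \frac{43167807}{33073424}$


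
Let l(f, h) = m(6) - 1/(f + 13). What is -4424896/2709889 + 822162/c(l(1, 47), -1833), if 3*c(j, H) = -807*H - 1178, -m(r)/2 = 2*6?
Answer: 20524638938/572194223731 ≈ 0.035870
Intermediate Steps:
m(r) = -24 (m(r) = -4*6 = -2*12 = -24)
l(f, h) = -24 - 1/(13 + f) (l(f, h) = -24 - 1/(f + 13) = -24 - 1/(13 + f))
c(j, H) = -1178/3 - 269*H (c(j, H) = (-807*H - 1178)/3 = (-1178 - 807*H)/3 = -1178/3 - 269*H)
-4424896/2709889 + 822162/c(l(1, 47), -1833) = -4424896/2709889 + 822162/(-1178/3 - 269*(-1833)) = -4424896*1/2709889 + 822162/(-1178/3 + 493077) = -632128/387127 + 822162/(1478053/3) = -632128/387127 + 822162*(3/1478053) = -632128/387127 + 2466486/1478053 = 20524638938/572194223731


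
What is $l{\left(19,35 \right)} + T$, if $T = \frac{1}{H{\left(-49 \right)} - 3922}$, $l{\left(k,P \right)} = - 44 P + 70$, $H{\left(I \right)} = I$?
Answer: $- \frac{5837371}{3971} \approx -1470.0$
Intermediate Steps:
$l{\left(k,P \right)} = 70 - 44 P$
$T = - \frac{1}{3971}$ ($T = \frac{1}{-49 - 3922} = \frac{1}{-3971} = - \frac{1}{3971} \approx -0.00025183$)
$l{\left(19,35 \right)} + T = \left(70 - 1540\right) - \frac{1}{3971} = -1470 - \frac{1}{3971} = - \frac{5837371}{3971}$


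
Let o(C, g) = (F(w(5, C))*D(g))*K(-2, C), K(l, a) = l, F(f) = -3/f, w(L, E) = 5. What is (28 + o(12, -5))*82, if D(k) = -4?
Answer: 9512/5 ≈ 1902.4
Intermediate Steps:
o(C, g) = -24/5 (o(C, g) = (-3/5*(-4))*(-2) = (-3*1/5*(-4))*(-2) = -3/5*(-4)*(-2) = (12/5)*(-2) = -24/5)
(28 + o(12, -5))*82 = (28 - 24/5)*82 = (116/5)*82 = 9512/5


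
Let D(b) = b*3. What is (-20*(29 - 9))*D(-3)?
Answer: 3600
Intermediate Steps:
D(b) = 3*b
(-20*(29 - 9))*D(-3) = (-20*(29 - 9))*(3*(-3)) = -20*20*(-9) = -400*(-9) = 3600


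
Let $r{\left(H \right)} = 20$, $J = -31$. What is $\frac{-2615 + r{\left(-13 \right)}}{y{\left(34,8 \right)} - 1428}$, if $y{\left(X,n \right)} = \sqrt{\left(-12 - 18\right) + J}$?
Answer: $\frac{741132}{407849} + \frac{519 i \sqrt{61}}{407849} \approx 1.8172 + 0.0099388 i$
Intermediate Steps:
$y{\left(X,n \right)} = i \sqrt{61}$ ($y{\left(X,n \right)} = \sqrt{\left(-12 - 18\right) - 31} = \sqrt{-30 - 31} = \sqrt{-61} = i \sqrt{61}$)
$\frac{-2615 + r{\left(-13 \right)}}{y{\left(34,8 \right)} - 1428} = \frac{-2615 + 20}{i \sqrt{61} - 1428} = - \frac{2595}{-1428 + i \sqrt{61}}$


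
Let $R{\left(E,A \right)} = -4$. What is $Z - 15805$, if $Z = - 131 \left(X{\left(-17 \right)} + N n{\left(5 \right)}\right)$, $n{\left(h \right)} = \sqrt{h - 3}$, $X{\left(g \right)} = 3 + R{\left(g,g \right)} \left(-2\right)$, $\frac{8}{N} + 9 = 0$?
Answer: $-17246 + \frac{1048 \sqrt{2}}{9} \approx -17081.0$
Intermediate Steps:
$N = - \frac{8}{9}$ ($N = \frac{8}{-9 + 0} = \frac{8}{-9} = 8 \left(- \frac{1}{9}\right) = - \frac{8}{9} \approx -0.88889$)
$X{\left(g \right)} = 11$ ($X{\left(g \right)} = 3 - -8 = 3 + 8 = 11$)
$n{\left(h \right)} = \sqrt{-3 + h}$
$Z = -1441 + \frac{1048 \sqrt{2}}{9}$ ($Z = - 131 \left(11 - \frac{8 \sqrt{-3 + 5}}{9}\right) = - 131 \left(11 - \frac{8 \sqrt{2}}{9}\right) = -1441 + \frac{1048 \sqrt{2}}{9} \approx -1276.3$)
$Z - 15805 = \left(-1441 + \frac{1048 \sqrt{2}}{9}\right) - 15805 = -17246 + \frac{1048 \sqrt{2}}{9}$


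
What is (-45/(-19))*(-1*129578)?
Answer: -5831010/19 ≈ -3.0690e+5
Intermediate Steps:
(-45/(-19))*(-1*129578) = -45*(-1/19)*(-129578) = (45/19)*(-129578) = -5831010/19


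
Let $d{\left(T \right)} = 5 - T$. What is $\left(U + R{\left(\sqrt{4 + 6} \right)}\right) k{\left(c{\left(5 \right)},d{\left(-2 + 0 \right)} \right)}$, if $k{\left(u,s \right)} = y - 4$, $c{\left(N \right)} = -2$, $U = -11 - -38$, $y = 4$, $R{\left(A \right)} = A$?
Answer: $0$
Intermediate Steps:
$U = 27$ ($U = -11 + 38 = 27$)
$k{\left(u,s \right)} = 0$ ($k{\left(u,s \right)} = 4 - 4 = 0$)
$\left(U + R{\left(\sqrt{4 + 6} \right)}\right) k{\left(c{\left(5 \right)},d{\left(-2 + 0 \right)} \right)} = \left(27 + \sqrt{4 + 6}\right) 0 = \left(27 + \sqrt{10}\right) 0 = 0$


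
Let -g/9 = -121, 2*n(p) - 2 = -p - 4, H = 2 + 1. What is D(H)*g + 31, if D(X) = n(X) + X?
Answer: 1151/2 ≈ 575.50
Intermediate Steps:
H = 3
n(p) = -1 - p/2 (n(p) = 1 + (-p - 4)/2 = 1 + (-4 - p)/2 = 1 + (-2 - p/2) = -1 - p/2)
g = 1089 (g = -9*(-121) = 1089)
D(X) = -1 + X/2 (D(X) = (-1 - X/2) + X = -1 + X/2)
D(H)*g + 31 = (-1 + (1/2)*3)*1089 + 31 = (-1 + 3/2)*1089 + 31 = (1/2)*1089 + 31 = 1089/2 + 31 = 1151/2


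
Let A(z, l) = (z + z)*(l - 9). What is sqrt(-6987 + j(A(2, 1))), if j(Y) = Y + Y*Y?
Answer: I*sqrt(5995) ≈ 77.427*I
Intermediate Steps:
A(z, l) = 2*z*(-9 + l) (A(z, l) = (2*z)*(-9 + l) = 2*z*(-9 + l))
j(Y) = Y + Y**2
sqrt(-6987 + j(A(2, 1))) = sqrt(-6987 + (2*2*(-9 + 1))*(1 + 2*2*(-9 + 1))) = sqrt(-6987 + (2*2*(-8))*(1 + 2*2*(-8))) = sqrt(-6987 - 32*(1 - 32)) = sqrt(-6987 - 32*(-31)) = sqrt(-6987 + 992) = sqrt(-5995) = I*sqrt(5995)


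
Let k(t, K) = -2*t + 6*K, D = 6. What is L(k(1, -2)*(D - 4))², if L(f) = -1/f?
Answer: 1/784 ≈ 0.0012755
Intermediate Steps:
L(k(1, -2)*(D - 4))² = (-1/((-2*1 + 6*(-2))*(6 - 4)))² = (-1/((-2 - 12)*2))² = (-1/((-14*2)))² = (-1/(-28))² = (-1*(-1/28))² = (1/28)² = 1/784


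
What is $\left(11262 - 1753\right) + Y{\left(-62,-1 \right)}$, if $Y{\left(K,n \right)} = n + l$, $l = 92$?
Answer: $9600$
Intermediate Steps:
$Y{\left(K,n \right)} = 92 + n$ ($Y{\left(K,n \right)} = n + 92 = 92 + n$)
$\left(11262 - 1753\right) + Y{\left(-62,-1 \right)} = \left(11262 - 1753\right) + \left(92 - 1\right) = 9509 + 91 = 9600$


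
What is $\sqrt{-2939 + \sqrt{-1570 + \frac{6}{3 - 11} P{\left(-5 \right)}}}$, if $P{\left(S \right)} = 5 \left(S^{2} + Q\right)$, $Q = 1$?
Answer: $\frac{\sqrt{-11756 + 2 i \sqrt{6670}}}{2} \approx 0.37661 + 54.214 i$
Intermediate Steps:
$P{\left(S \right)} = 5 + 5 S^{2}$ ($P{\left(S \right)} = 5 \left(S^{2} + 1\right) = 5 \left(1 + S^{2}\right) = 5 + 5 S^{2}$)
$\sqrt{-2939 + \sqrt{-1570 + \frac{6}{3 - 11} P{\left(-5 \right)}}} = \sqrt{-2939 + \sqrt{-1570 + \frac{6}{3 - 11} \left(5 + 5 \left(-5\right)^{2}\right)}} = \sqrt{-2939 + \sqrt{-1570 + \frac{6}{-8} \left(5 + 5 \cdot 25\right)}} = \sqrt{-2939 + \sqrt{-1570 + 6 \left(- \frac{1}{8}\right) \left(5 + 125\right)}} = \sqrt{-2939 + \sqrt{-1570 - \frac{195}{2}}} = \sqrt{-2939 + \sqrt{- \frac{3335}{2}}} = \sqrt{-2939 + \frac{i \sqrt{6670}}{2}}$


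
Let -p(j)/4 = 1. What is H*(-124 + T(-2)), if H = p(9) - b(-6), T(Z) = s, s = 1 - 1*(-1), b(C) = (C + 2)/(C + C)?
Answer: 1586/3 ≈ 528.67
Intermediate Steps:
b(C) = (2 + C)/(2*C) (b(C) = (2 + C)/((2*C)) = (2 + C)*(1/(2*C)) = (2 + C)/(2*C))
s = 2 (s = 1 + 1 = 2)
p(j) = -4 (p(j) = -4*1 = -4)
T(Z) = 2
H = -13/3 (H = -4 - (2 - 6)/(2*(-6)) = -4 - (-1)*(-4)/(2*6) = -4 - 1*⅓ = -4 - ⅓ = -13/3 ≈ -4.3333)
H*(-124 + T(-2)) = -13*(-124 + 2)/3 = -13/3*(-122) = 1586/3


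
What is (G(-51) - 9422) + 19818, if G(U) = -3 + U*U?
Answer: 12994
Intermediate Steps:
G(U) = -3 + U**2
(G(-51) - 9422) + 19818 = ((-3 + (-51)**2) - 9422) + 19818 = ((-3 + 2601) - 9422) + 19818 = (2598 - 9422) + 19818 = -6824 + 19818 = 12994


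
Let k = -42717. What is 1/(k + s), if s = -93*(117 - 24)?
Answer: -1/51366 ≈ -1.9468e-5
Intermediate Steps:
s = -8649 (s = -93*93 = -8649)
1/(k + s) = 1/(-42717 - 8649) = 1/(-51366) = -1/51366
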